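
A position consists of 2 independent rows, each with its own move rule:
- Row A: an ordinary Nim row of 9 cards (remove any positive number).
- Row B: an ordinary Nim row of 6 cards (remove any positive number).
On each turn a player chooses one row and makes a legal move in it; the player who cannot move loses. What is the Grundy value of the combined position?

Row A is a plain Nim row of size 9, so its Grundy value is 9.
Row B is a plain Nim row of size 6, so its Grundy value is 6.
The value of a disjunctive sum is the nim-sum of the parts.
Combined value = 9 XOR 6 = 15.

15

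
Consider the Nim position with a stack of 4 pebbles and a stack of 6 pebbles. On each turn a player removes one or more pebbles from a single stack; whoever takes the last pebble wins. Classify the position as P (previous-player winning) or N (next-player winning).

Nim-sum: 4 ^ 6 = 2.
The nim-sum is 2 ≠ 0, so this is an N-position: the player to move can win.

N-position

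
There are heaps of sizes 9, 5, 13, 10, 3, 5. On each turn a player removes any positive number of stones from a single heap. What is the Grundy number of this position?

13

Nim-sum: 9 XOR 5 XOR 13 XOR 10 XOR 3 XOR 5 = 13.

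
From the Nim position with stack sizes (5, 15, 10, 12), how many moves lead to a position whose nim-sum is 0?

3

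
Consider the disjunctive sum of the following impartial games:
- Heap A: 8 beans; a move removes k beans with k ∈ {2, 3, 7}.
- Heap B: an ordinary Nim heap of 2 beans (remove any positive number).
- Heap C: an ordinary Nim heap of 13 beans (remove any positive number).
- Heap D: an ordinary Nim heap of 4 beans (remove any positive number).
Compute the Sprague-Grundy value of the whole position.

Grundy values for heap A (subtraction set {2, 3, 7}):
k:     0  1  2  3  4  5  6  7  8
g(k):  0  0  1  1  2  0  0  1  1
So g(8) = 1.
Heap B is a plain Nim heap of size 2, so its Grundy value is 2.
Heap C is a plain Nim heap of size 13, so its Grundy value is 13.
Heap D is a plain Nim heap of size 4, so its Grundy value is 4.
By the Sprague-Grundy theorem, the Grundy value of a sum of independent games is the XOR of the component values.
Combined value = 1 ⊕ 2 ⊕ 13 ⊕ 4 = 10.

10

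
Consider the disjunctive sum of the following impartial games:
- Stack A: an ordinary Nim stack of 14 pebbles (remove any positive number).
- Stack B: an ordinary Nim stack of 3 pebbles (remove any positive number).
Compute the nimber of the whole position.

13

Stack A is a plain Nim stack of size 14, so its Grundy value is 14.
Stack B is a plain Nim stack of size 3, so its Grundy value is 3.
By the Sprague-Grundy theorem, the Grundy value of a sum of independent games is the XOR of the component values.
Combined value = 14 ⊕ 3 = 13.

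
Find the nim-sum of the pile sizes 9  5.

Nim-sum: 9 ⊕ 5 = 12.

12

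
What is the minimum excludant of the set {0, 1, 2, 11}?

The values 0, 1, 2 are all present; 3 is the first non-negative integer missing from the set.

3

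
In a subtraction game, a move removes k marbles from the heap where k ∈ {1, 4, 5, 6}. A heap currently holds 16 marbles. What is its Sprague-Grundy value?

3

Build the Grundy sequence with g(k) = mex{g(k−s) : s ∈ {1, 4, 5, 6}, s ≤ k}:
k:     0  1  2  3  4  5  6  7  8  9 10 11 12 13 14 15 16
g(k):  0  1  0  1  2  3  2  3  4  0  1  0  1  2  3  2  3
So g(16) = 3.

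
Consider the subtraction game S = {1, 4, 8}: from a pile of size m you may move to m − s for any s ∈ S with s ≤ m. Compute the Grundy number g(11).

Build the Grundy sequence with g(k) = mex{g(k−s) : s ∈ {1, 4, 8}, s ≤ k}:
g(0) = mex{} = 0
g(1) = mex{0} = 1
g(2) = mex{1} = 0
g(3) = mex{0} = 1
g(4) = mex{0,1} = 2
g(5) = mex{1,2} = 0
g(6) = mex{0} = 1
g(7) = mex{1} = 0
g(8) = mex{0,2} = 1
g(9) = mex{0,1} = 2
g(10) = mex{0,1,2} = 3
g(11) = mex{0,1,3} = 2
So g(11) = 2.

2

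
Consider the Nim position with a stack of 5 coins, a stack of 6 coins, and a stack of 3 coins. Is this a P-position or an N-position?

P-position

In binary:
  101  (5)
  110  (6)
  011  (3)
  ---
  000  (0)
The nim-sum is 0, so this is a P-position: the player to move is in a losing position under optimal play.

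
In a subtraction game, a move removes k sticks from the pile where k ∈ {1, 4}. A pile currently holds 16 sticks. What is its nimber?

Grundy values for subtraction set {1, 4}:
k:     0  1  2  3  4  5  6  7  8  9 10 11 12 13 14 15 16
g(k):  0  1  0  1  2  0  1  0  1  2  0  1  0  1  2  0  1
So g(16) = 1.

1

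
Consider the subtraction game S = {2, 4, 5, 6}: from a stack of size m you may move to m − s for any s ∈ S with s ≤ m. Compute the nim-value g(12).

Grundy values for subtraction set {2, 4, 5, 6}:
g(0) = mex{} = 0
g(1) = mex{} = 0
g(2) = mex{0} = 1
g(3) = mex{0} = 1
g(4) = mex{0,1} = 2
g(5) = mex{0,1} = 2
g(6) = mex{0,1,2} = 3
g(7) = mex{0,1,2} = 3
g(8) = mex{1,2,3} = 0
g(9) = mex{1,2,3} = 0
g(10) = mex{0,2,3} = 1
g(11) = mex{0,2,3} = 1
g(12) = mex{0,1,3} = 2
So g(12) = 2.

2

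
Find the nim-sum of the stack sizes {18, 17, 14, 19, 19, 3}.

14

Write each in binary and XOR column by column:
  10010  (18)
  10001  (17)
  01110  (14)
  10011  (19)
  10011  (19)
  00011  (3)
  -----
  01110  (14)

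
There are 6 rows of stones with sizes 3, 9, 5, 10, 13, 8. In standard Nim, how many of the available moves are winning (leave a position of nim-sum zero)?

Compute the nim-sum pairwise:
3 XOR 9 = 10
10 XOR 5 = 15
15 XOR 10 = 5
5 XOR 13 = 8
8 XOR 8 = 0
The nim-sum is already 0, so every move leaves a nonzero nim-sum — there are no winning moves.

0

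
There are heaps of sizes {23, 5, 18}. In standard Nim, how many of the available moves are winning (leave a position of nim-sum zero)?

0

Nim-sum: 23 XOR 5 XOR 18 = 0.
The nim-sum is already 0, so every move leaves a nonzero nim-sum — there are no winning moves.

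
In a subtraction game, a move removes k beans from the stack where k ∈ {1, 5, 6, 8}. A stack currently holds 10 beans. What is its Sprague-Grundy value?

Build the Grundy sequence with g(k) = mex{g(k−s) : s ∈ {1, 5, 6, 8}, s ≤ k}:
g(0) = mex{} = 0
g(1) = mex{0} = 1
g(2) = mex{1} = 0
g(3) = mex{0} = 1
g(4) = mex{1} = 0
g(5) = mex{0} = 1
g(6) = mex{0,1} = 2
g(7) = mex{0,1,2} = 3
g(8) = mex{0,1,3} = 2
g(9) = mex{0,1,2} = 3
g(10) = mex{0,1,3} = 2
So g(10) = 2.

2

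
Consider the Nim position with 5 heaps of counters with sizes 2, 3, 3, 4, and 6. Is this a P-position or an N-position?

Nim-sum: 2 ⊕ 3 ⊕ 3 ⊕ 4 ⊕ 6 = 0.
The nim-sum is 0, so this is a P-position: the player to move is in a losing position under optimal play.

P-position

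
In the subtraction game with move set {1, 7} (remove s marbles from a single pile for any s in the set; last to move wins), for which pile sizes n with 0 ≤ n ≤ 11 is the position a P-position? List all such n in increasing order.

Build the Grundy sequence with g(k) = mex{g(k−s) : s ∈ {1, 7}, s ≤ k}:
k:     0  1  2  3  4  5  6  7  8  9 10 11
g(k):  0  1  0  1  0  1  0  1  0  1  0  1
The P-positions (g = 0) in 0..11 are 0, 2, 4, 6, 8, 10.

0, 2, 4, 6, 8, 10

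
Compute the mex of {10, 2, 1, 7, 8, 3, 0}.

4

The values 0, 1, 2, 3 are all present; 4 is the first non-negative integer missing from the set.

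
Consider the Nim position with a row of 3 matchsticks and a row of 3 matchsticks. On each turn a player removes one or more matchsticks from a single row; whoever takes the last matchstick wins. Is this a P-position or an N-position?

P-position

Write each in binary and XOR column by column:
  11  (3)
  11  (3)
  --
  00  (0)
The nim-sum is 0, so this is a P-position: the player to move is in a losing position under optimal play.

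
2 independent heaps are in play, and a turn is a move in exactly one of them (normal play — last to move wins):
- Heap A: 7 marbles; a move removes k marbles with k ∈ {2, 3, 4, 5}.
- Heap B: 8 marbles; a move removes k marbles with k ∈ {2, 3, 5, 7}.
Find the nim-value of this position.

4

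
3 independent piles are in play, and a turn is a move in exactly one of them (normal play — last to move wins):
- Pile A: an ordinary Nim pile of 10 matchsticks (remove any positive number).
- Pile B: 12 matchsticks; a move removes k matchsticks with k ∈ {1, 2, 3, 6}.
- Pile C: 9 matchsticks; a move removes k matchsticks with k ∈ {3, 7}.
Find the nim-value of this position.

Pile A is a plain Nim pile of size 10, so its Grundy value is 10.
Build the Grundy sequence for pile B with g(k) = mex{g(k−s) : s ∈ {1, 2, 3, 6}, s ≤ k}:
k:     0  1  2  3  4  5  6  7  8  9 10 11 12
g(k):  0  1  2  3  0  1  2  3  0  1  2  3  0
So g(12) = 0.
For pile C, compute g(0), g(1), … with moves {3, 7}:
g(0) = mex{} = 0
g(1) = mex{} = 0
g(2) = mex{} = 0
g(3) = mex{0} = 1
g(4) = mex{0} = 1
g(5) = mex{0} = 1
g(6) = mex{1} = 0
g(7) = mex{0,1} = 2
g(8) = mex{0,1} = 2
g(9) = mex{0} = 1
So g(9) = 1.
By the Sprague-Grundy theorem, the Grundy value of a sum of independent games is the XOR of the component values.
Combined value = 10 ⊕ 0 ⊕ 1 = 11.

11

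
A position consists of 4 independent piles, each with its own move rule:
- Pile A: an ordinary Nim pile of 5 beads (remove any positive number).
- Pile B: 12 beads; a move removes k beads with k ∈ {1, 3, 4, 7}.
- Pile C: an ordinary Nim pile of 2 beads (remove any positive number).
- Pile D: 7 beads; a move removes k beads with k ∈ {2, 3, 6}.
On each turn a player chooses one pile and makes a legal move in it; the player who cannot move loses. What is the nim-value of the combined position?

Pile A is a plain Nim pile of size 5, so its Grundy value is 5.
Build the Grundy sequence for pile B with g(k) = mex{g(k−s) : s ∈ {1, 3, 4, 7}, s ≤ k}:
k:     0  1  2  3  4  5  6  7  8  9 10 11 12
g(k):  0  1  0  1  2  3  2  3  0  1  0  1  2
So g(12) = 2.
Pile C is a plain Nim pile of size 2, so its Grundy value is 2.
Grundy values for pile D (subtraction set {2, 3, 6}):
g(0) = mex{} = 0
g(1) = mex{} = 0
g(2) = mex{0} = 1
g(3) = mex{0} = 1
g(4) = mex{0,1} = 2
g(5) = mex{1} = 0
g(6) = mex{0,1,2} = 3
g(7) = mex{0,2} = 1
So g(7) = 1.
The value of a disjunctive sum is the nim-sum of the parts.
Combined value = 5 ⊕ 2 ⊕ 2 ⊕ 1 = 4.

4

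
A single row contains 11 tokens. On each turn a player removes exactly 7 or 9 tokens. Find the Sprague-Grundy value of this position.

1

Grundy values for subtraction set {7, 9}:
g(0) = mex{} = 0
g(1) = mex{} = 0
g(2) = mex{} = 0
g(3) = mex{} = 0
g(4) = mex{} = 0
g(5) = mex{} = 0
g(6) = mex{} = 0
g(7) = mex{0} = 1
g(8) = mex{0} = 1
g(9) = mex{0} = 1
g(10) = mex{0} = 1
g(11) = mex{0} = 1
So g(11) = 1.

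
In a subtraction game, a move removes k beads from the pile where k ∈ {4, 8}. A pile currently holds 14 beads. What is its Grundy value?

0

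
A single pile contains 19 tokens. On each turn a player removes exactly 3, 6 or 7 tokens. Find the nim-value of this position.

Compute g(0), g(1), … for moves {3, 6, 7}:
k:     0  1  2  3  4  5  6  7  8  9 10 11 12 13 14 15 16 17 18 19
g(k):  0  0  0  1  1  1  2  2  2  3  0  0  0  1  1  1  2  2  2  3
So g(19) = 3.

3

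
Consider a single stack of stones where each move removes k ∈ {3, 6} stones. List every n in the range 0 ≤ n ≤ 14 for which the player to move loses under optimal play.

0, 1, 2, 9, 10, 11

Compute g(0), g(1), … for moves {3, 6}:
g(0) = mex{} = 0
g(1) = mex{} = 0
g(2) = mex{} = 0
g(3) = mex{0} = 1
g(4) = mex{0} = 1
g(5) = mex{0} = 1
g(6) = mex{0,1} = 2
g(7) = mex{0,1} = 2
g(8) = mex{0,1} = 2
g(9) = mex{1,2} = 0
g(10) = mex{1,2} = 0
g(11) = mex{1,2} = 0
g(12) = mex{0,2} = 1
g(13) = mex{0,2} = 1
g(14) = mex{0,2} = 1
The P-positions (g = 0) in 0..14 are 0, 1, 2, 9, 10, 11.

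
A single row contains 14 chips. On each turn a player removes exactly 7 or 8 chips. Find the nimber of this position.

2

Build the Grundy sequence with g(k) = mex{g(k−s) : s ∈ {7, 8}, s ≤ k}:
k:     0  1  2  3  4  5  6  7  8  9 10 11 12 13 14
g(k):  0  0  0  0  0  0  0  1  1  1  1  1  1  1  2
So g(14) = 2.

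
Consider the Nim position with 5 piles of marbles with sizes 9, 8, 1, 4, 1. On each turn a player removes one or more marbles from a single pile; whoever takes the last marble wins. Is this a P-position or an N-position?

N-position

Compute the nim-sum pairwise:
9 ⊕ 8 = 1
1 ⊕ 1 = 0
0 ⊕ 4 = 4
4 ⊕ 1 = 5
The nim-sum is 5 ≠ 0, so this is an N-position: the player to move can win.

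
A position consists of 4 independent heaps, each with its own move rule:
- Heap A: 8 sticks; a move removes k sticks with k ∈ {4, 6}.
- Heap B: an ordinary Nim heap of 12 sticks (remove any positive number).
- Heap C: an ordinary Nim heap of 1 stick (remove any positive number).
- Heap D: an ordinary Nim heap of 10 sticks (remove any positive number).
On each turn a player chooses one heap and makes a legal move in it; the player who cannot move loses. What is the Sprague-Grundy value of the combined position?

5

Build the Grundy sequence for heap A with g(k) = mex{g(k−s) : s ∈ {4, 6}, s ≤ k}:
g(0) = mex{} = 0
g(1) = mex{} = 0
g(2) = mex{} = 0
g(3) = mex{} = 0
g(4) = mex{0} = 1
g(5) = mex{0} = 1
g(6) = mex{0} = 1
g(7) = mex{0} = 1
g(8) = mex{0,1} = 2
So g(8) = 2.
Heap B is a plain Nim heap of size 12, so its Grundy value is 12.
Heap C is a plain Nim heap of size 1, so its Grundy value is 1.
Heap D is a plain Nim heap of size 10, so its Grundy value is 10.
By the Sprague-Grundy theorem, the Grundy value of a sum of independent games is the XOR of the component values.
Combined value = 2 ⊕ 12 ⊕ 1 ⊕ 10 = 5.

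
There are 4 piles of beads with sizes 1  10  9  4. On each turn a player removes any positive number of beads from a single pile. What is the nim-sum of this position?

6

Nim-sum: 1 ^ 10 ^ 9 ^ 4 = 6.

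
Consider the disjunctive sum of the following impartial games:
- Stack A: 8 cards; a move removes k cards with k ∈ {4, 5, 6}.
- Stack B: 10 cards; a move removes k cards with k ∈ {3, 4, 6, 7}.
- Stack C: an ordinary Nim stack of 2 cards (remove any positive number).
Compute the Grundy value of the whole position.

0

For stack A, compute g(0), g(1), … with moves {4, 5, 6}:
g(0) = mex{} = 0
g(1) = mex{} = 0
g(2) = mex{} = 0
g(3) = mex{} = 0
g(4) = mex{0} = 1
g(5) = mex{0} = 1
g(6) = mex{0} = 1
g(7) = mex{0} = 1
g(8) = mex{0,1} = 2
So g(8) = 2.
For stack B, compute g(0), g(1), … with moves {3, 4, 6, 7}:
g(0) = mex{} = 0
g(1) = mex{} = 0
g(2) = mex{} = 0
g(3) = mex{0} = 1
g(4) = mex{0} = 1
g(5) = mex{0} = 1
g(6) = mex{0,1} = 2
g(7) = mex{0,1} = 2
g(8) = mex{0,1} = 2
g(9) = mex{0,1,2} = 3
g(10) = mex{1,2} = 0
So g(10) = 0.
Stack C is a plain Nim stack of size 2, so its Grundy value is 2.
The value of a disjunctive sum is the nim-sum of the parts.
Combined value = 2 XOR 0 XOR 2 = 0.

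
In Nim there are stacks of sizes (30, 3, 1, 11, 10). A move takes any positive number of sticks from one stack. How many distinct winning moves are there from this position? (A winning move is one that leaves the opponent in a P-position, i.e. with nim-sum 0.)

1

Write each in binary and XOR column by column:
  11110  (30)
  00011  (3)
  00001  (1)
  01011  (11)
  01010  (10)
  -----
  11101  (29)
The overall nim-sum is X = 29. A stack of size p has a winning move iff p XOR X < p (reduce it to p XOR X).
  30: 30 XOR 29 = 3 < 30 — winning move (to 3).
  3: 3 XOR 29 = 30 ≥ 3 — no move.
  1: 1 XOR 29 = 28 ≥ 1 — no move.
  11: 11 XOR 29 = 22 ≥ 11 — no move.
  10: 10 XOR 29 = 23 ≥ 10 — no move.
That gives 1 winning move.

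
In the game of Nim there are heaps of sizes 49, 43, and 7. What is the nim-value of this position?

29

Nim-sum: 49 ^ 43 ^ 7 = 29.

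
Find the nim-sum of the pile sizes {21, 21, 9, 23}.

Compute the nim-sum pairwise:
21 ^ 21 = 0
0 ^ 9 = 9
9 ^ 23 = 30

30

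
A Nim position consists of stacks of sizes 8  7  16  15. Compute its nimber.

16

Nim-sum: 8 ⊕ 7 ⊕ 16 ⊕ 15 = 16.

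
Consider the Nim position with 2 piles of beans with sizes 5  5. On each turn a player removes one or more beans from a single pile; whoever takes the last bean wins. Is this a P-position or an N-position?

P-position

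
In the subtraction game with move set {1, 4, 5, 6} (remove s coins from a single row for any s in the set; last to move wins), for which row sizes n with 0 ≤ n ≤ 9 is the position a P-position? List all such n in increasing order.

0, 2, 9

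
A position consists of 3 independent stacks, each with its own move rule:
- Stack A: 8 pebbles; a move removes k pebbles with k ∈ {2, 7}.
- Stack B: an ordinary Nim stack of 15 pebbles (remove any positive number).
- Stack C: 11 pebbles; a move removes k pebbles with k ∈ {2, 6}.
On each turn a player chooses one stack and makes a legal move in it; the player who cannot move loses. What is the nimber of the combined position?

12

Grundy values for stack A (subtraction set {2, 7}):
g(0) = mex{} = 0
g(1) = mex{} = 0
g(2) = mex{0} = 1
g(3) = mex{0} = 1
g(4) = mex{1} = 0
g(5) = mex{1} = 0
g(6) = mex{0} = 1
g(7) = mex{0} = 1
g(8) = mex{0,1} = 2
So g(8) = 2.
Stack B is a plain Nim stack of size 15, so its Grundy value is 15.
Grundy values for stack C (subtraction set {2, 6}):
k:     0  1  2  3  4  5  6  7  8  9 10 11
g(k):  0  0  1  1  0  0  1  1  0  0  1  1
So g(11) = 1.
By the Sprague-Grundy theorem, the Grundy value of a sum of independent games is the XOR of the component values.
Combined value = 2 XOR 15 XOR 1 = 12.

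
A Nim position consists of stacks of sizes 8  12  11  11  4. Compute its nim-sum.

0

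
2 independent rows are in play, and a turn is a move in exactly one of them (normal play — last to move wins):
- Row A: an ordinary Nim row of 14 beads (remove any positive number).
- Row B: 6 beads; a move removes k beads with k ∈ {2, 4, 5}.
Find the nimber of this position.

13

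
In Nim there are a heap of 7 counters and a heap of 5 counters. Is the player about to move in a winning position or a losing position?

Winning position

Compute the nim-sum pairwise:
7 ^ 5 = 2
The nim-sum is 2 ≠ 0, so this is an N-position: the player to move can win.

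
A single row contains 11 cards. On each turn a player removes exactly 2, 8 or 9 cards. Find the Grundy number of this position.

0

Grundy values for subtraction set {2, 8, 9}:
g(0) = mex{} = 0
g(1) = mex{} = 0
g(2) = mex{0} = 1
g(3) = mex{0} = 1
g(4) = mex{1} = 0
g(5) = mex{1} = 0
g(6) = mex{0} = 1
g(7) = mex{0} = 1
g(8) = mex{0,1} = 2
g(9) = mex{0,1} = 2
g(10) = mex{0,1,2} = 3
g(11) = mex{1,2} = 0
So g(11) = 0.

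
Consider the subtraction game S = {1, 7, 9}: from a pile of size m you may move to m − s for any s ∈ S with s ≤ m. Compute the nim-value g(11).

1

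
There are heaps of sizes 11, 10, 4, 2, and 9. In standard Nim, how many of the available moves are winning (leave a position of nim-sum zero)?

Nim-sum: 11 ⊕ 10 ⊕ 4 ⊕ 2 ⊕ 9 = 14.
The overall nim-sum is X = 14. A heap of size p has a winning move iff p XOR X < p (reduce it to p XOR X).
  11: 11 XOR 14 = 5 < 11 — winning move (to 5).
  10: 10 XOR 14 = 4 < 10 — winning move (to 4).
  4: 4 XOR 14 = 10 ≥ 4 — no move.
  2: 2 XOR 14 = 12 ≥ 2 — no move.
  9: 9 XOR 14 = 7 < 9 — winning move (to 7).
That gives 3 winning moves.

3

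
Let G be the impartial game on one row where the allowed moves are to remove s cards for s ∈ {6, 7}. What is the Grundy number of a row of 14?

Build the Grundy sequence with g(k) = mex{g(k−s) : s ∈ {6, 7}, s ≤ k}:
k:     0  1  2  3  4  5  6  7  8  9 10 11 12 13 14
g(k):  0  0  0  0  0  0  1  1  1  1  1  1  2  0  0
So g(14) = 0.

0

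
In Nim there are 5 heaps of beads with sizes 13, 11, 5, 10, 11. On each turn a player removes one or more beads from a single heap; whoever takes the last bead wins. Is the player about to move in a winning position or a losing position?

Winning position

Nim-sum: 13 ⊕ 11 ⊕ 5 ⊕ 10 ⊕ 11 = 2.
The nim-sum is 2 ≠ 0, so this is an N-position: the player to move can win.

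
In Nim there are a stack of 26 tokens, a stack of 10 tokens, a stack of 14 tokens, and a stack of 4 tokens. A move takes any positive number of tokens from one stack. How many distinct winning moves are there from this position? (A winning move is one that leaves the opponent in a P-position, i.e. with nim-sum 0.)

1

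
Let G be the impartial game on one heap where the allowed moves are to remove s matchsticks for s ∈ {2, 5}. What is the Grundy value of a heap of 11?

Compute g(0), g(1), … for moves {2, 5}:
g(0) = mex{} = 0
g(1) = mex{} = 0
g(2) = mex{0} = 1
g(3) = mex{0} = 1
g(4) = mex{1} = 0
g(5) = mex{0,1} = 2
g(6) = mex{0} = 1
g(7) = mex{1,2} = 0
g(8) = mex{1} = 0
g(9) = mex{0} = 1
g(10) = mex{0,2} = 1
g(11) = mex{1} = 0
So g(11) = 0.

0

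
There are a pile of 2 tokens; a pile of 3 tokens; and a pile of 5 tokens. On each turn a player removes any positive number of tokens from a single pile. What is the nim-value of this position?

4

In binary:
  010  (2)
  011  (3)
  101  (5)
  ---
  100  (4)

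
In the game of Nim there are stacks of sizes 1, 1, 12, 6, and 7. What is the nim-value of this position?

13

Nim-sum: 1 ^ 1 ^ 12 ^ 6 ^ 7 = 13.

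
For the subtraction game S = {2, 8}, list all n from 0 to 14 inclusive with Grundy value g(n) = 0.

0, 1, 4, 5, 10, 11, 14

Build the Grundy sequence with g(k) = mex{g(k−s) : s ∈ {2, 8}, s ≤ k}:
k:     0  1  2  3  4  5  6  7  8  9 10 11 12 13 14
g(k):  0  0  1  1  0  0  1  1  2  2  0  0  1  1  0
The P-positions (g = 0) in 0..14 are 0, 1, 4, 5, 10, 11, 14.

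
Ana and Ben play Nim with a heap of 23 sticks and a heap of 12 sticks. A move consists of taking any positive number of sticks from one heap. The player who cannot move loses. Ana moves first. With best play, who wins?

Write each in binary and XOR column by column:
  10111  (23)
  01100  (12)
  -----
  11011  (27)
The nim-sum is 27 ≠ 0, so this is an N-position: the player to move can win; Ana has a winning move.

Ana wins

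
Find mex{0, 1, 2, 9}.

The values 0, 1, 2 are all present; 3 is the first non-negative integer missing from the set.

3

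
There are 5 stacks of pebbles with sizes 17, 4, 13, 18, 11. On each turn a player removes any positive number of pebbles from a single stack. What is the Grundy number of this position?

1

Bitwise XOR of the heap sizes:
  10001  (17)
  00100  (4)
  01101  (13)
  10010  (18)
  01011  (11)
  -----
  00001  (1)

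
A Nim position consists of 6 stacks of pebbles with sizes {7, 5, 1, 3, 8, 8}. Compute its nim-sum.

Write each in binary and XOR column by column:
  0111  (7)
  0101  (5)
  0001  (1)
  0011  (3)
  1000  (8)
  1000  (8)
  ----
  0000  (0)

0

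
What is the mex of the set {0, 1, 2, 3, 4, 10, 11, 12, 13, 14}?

5

The values 0, 1, 2, 3, 4 are all present; 5 is the first non-negative integer missing from the set.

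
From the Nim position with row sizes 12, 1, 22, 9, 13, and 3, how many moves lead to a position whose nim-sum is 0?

1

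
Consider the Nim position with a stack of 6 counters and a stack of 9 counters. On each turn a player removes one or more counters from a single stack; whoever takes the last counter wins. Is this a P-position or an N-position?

Compute the nim-sum pairwise:
6 XOR 9 = 15
The nim-sum is 15 ≠ 0, so this is an N-position: the player to move can win.

N-position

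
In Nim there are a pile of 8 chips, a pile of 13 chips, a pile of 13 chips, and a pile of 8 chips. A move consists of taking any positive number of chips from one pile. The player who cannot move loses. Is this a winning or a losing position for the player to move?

Compute the nim-sum pairwise:
8 ⊕ 13 = 5
5 ⊕ 13 = 8
8 ⊕ 8 = 0
The nim-sum is 0, so this is a P-position: the player to move is in a losing position under optimal play.

Losing position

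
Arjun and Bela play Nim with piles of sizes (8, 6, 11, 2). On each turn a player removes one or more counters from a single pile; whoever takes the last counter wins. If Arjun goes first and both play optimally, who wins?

Arjun wins

Compute the nim-sum pairwise:
8 XOR 6 = 14
14 XOR 11 = 5
5 XOR 2 = 7
The nim-sum is 7 ≠ 0, so this is an N-position: the player to move can win; Arjun has a winning move.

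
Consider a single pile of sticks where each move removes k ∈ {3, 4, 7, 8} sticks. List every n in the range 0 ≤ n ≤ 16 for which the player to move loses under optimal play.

0, 1, 2, 11, 12, 13

Grundy values for subtraction set {3, 4, 7, 8}:
k:     0  1  2  3  4  5  6  7  8  9 10 11 12 13 14 15 16
g(k):  0  0  0  1  1  1  2  2  2  3  3  0  0  0  1  1  1
The P-positions (g = 0) in 0..16 are 0, 1, 2, 11, 12, 13.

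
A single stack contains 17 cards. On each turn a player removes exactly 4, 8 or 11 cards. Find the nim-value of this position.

Compute g(0), g(1), … for moves {4, 8, 11}:
k:     0  1  2  3  4  5  6  7  8  9 10 11 12 13 14 15 16 17
g(k):  0  0  0  0  1  1  1  1  2  2  2  2  3  3  3  0  0  0
So g(17) = 0.

0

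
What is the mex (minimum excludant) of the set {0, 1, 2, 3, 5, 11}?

4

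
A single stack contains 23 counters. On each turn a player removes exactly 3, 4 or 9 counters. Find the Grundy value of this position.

Compute g(0), g(1), … for moves {3, 4, 9}:
k:     0  1  2  3  4  5  6  7  8  9 10 11 12 13 14 15 16 17 18 19 20 21 22 23
g(k):  0  0  0  1  1  1  2  0  0  3  1  1  2  0  0  0  1  1  1  2  0  0  3  1
So g(23) = 1.

1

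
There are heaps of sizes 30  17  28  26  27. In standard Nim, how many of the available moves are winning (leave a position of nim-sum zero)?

Compute the nim-sum pairwise:
30 ⊕ 17 = 15
15 ⊕ 28 = 19
19 ⊕ 26 = 9
9 ⊕ 27 = 18
The overall nim-sum is X = 18. A heap of size p has a winning move iff p XOR X < p (reduce it to p XOR X).
  30: 30 XOR 18 = 12 < 30 — winning move (to 12).
  17: 17 XOR 18 = 3 < 17 — winning move (to 3).
  28: 28 XOR 18 = 14 < 28 — winning move (to 14).
  26: 26 XOR 18 = 8 < 26 — winning move (to 8).
  27: 27 XOR 18 = 9 < 27 — winning move (to 9).
That gives 5 winning moves.

5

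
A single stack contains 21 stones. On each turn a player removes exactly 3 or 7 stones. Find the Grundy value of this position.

Build the Grundy sequence with g(k) = mex{g(k−s) : s ∈ {3, 7}, s ≤ k}:
k:     0  1  2  3  4  5  6  7  8  9 10 11 12 13 14 15 16 17 18 19 20 21
g(k):  0  0  0  1  1  1  0  2  2  1  0  0  0  1  1  1  0  2  2  1  0  0
So g(21) = 0.

0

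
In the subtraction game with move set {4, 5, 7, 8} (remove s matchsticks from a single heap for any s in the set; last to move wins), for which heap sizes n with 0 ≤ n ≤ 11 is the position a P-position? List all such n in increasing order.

0, 1, 2, 3

Grundy values for subtraction set {4, 5, 7, 8}:
k:     0  1  2  3  4  5  6  7  8  9 10 11
g(k):  0  0  0  0  1  1  1  1  2  2  2  2
The P-positions (g = 0) in 0..11 are 0, 1, 2, 3.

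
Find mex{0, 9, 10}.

1

0 is in the set but 1 is not, so the mex is 1.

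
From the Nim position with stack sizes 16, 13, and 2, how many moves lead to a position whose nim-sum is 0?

Compute the nim-sum pairwise:
16 ^ 13 = 29
29 ^ 2 = 31
The overall nim-sum is X = 31. A stack of size p has a winning move iff p XOR X < p (reduce it to p XOR X).
  16: 16 XOR 31 = 15 < 16 — winning move (to 15).
  13: 13 XOR 31 = 18 ≥ 13 — no move.
  2: 2 XOR 31 = 29 ≥ 2 — no move.
That gives 1 winning move.

1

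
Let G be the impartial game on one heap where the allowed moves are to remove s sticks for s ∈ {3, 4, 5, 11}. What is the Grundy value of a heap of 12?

Compute g(0), g(1), … for moves {3, 4, 5, 11}:
k:     0  1  2  3  4  5  6  7  8  9 10 11 12
g(k):  0  0  0  1  1  1  2  2  0  0  0  1  1
So g(12) = 1.

1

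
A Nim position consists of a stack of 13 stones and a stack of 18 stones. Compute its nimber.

Bitwise XOR of the heap sizes:
  01101  (13)
  10010  (18)
  -----
  11111  (31)

31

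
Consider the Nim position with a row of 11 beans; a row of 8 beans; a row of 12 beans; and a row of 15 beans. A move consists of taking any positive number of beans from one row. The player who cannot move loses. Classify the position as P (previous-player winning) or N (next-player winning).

P-position

Bitwise XOR of the heap sizes:
  1011  (11)
  1000  (8)
  1100  (12)
  1111  (15)
  ----
  0000  (0)
The nim-sum is 0, so this is a P-position: the player to move is in a losing position under optimal play.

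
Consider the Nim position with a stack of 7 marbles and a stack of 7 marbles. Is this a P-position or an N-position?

Write each in binary and XOR column by column:
  111  (7)
  111  (7)
  ---
  000  (0)
The nim-sum is 0, so this is a P-position: the player to move is in a losing position under optimal play.

P-position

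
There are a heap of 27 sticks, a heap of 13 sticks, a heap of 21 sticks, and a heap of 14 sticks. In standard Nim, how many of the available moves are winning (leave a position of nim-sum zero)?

3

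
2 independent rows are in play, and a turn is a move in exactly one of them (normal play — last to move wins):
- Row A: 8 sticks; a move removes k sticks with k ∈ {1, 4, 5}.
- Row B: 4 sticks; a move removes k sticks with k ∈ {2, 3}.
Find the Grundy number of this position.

2

For row A, compute g(0), g(1), … with moves {1, 4, 5}:
g(0) = mex{} = 0
g(1) = mex{0} = 1
g(2) = mex{1} = 0
g(3) = mex{0} = 1
g(4) = mex{0,1} = 2
g(5) = mex{0,1,2} = 3
g(6) = mex{0,1,3} = 2
g(7) = mex{0,1,2} = 3
g(8) = mex{1,2,3} = 0
So g(8) = 0.
Build the Grundy sequence for row B with g(k) = mex{g(k−s) : s ∈ {2, 3}, s ≤ k}:
k:     0  1  2  3  4
g(k):  0  0  1  1  2
So g(4) = 2.
By the Sprague-Grundy theorem, the Grundy value of a sum of independent games is the XOR of the component values.
Combined value = 0 ⊕ 2 = 2.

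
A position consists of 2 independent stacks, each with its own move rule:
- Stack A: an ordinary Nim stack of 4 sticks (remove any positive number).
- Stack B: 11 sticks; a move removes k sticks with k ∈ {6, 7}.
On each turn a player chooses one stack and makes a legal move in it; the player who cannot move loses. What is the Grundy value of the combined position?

5

Stack A is a plain Nim stack of size 4, so its Grundy value is 4.
For stack B, compute g(0), g(1), … with moves {6, 7}:
g(0) = mex{} = 0
g(1) = mex{} = 0
g(2) = mex{} = 0
g(3) = mex{} = 0
g(4) = mex{} = 0
g(5) = mex{} = 0
g(6) = mex{0} = 1
g(7) = mex{0} = 1
g(8) = mex{0} = 1
g(9) = mex{0} = 1
g(10) = mex{0} = 1
g(11) = mex{0} = 1
So g(11) = 1.
By the Sprague-Grundy theorem, the Grundy value of a sum of independent games is the XOR of the component values.
Combined value = 4 XOR 1 = 5.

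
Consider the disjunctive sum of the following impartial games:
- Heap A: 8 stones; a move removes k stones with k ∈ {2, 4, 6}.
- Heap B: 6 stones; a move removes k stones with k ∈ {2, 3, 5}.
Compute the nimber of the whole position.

For heap A, compute g(0), g(1), … with moves {2, 4, 6}:
k:     0  1  2  3  4  5  6  7  8
g(k):  0  0  1  1  2  2  3  3  0
So g(8) = 0.
For heap B, compute g(0), g(1), … with moves {2, 3, 5}:
g(0) = mex{} = 0
g(1) = mex{} = 0
g(2) = mex{0} = 1
g(3) = mex{0} = 1
g(4) = mex{0,1} = 2
g(5) = mex{0,1} = 2
g(6) = mex{0,1,2} = 3
So g(6) = 3.
By the Sprague-Grundy theorem, the Grundy value of a sum of independent games is the XOR of the component values.
Combined value = 0 XOR 3 = 3.

3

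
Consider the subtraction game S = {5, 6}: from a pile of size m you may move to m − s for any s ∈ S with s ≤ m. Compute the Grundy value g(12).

0

Compute g(0), g(1), … for moves {5, 6}:
k:     0  1  2  3  4  5  6  7  8  9 10 11 12
g(k):  0  0  0  0  0  1  1  1  1  1  2  0  0
So g(12) = 0.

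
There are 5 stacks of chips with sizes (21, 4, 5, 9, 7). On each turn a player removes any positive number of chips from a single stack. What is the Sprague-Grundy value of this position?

26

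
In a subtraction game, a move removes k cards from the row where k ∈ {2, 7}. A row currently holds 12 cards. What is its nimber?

1

Grundy values for subtraction set {2, 7}:
k:     0  1  2  3  4  5  6  7  8  9 10 11 12
g(k):  0  0  1  1  0  0  1  1  2  0  0  1  1
So g(12) = 1.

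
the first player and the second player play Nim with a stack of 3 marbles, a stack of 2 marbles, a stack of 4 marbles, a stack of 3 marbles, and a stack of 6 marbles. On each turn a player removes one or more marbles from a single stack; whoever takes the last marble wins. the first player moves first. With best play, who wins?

the second player wins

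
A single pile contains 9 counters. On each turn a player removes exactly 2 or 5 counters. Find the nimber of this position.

1

Compute g(0), g(1), … for moves {2, 5}:
k:     0  1  2  3  4  5  6  7  8  9
g(k):  0  0  1  1  0  2  1  0  0  1
So g(9) = 1.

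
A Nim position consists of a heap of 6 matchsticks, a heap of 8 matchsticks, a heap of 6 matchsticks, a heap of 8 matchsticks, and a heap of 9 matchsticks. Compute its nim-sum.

9

Nim-sum: 6 XOR 8 XOR 6 XOR 8 XOR 9 = 9.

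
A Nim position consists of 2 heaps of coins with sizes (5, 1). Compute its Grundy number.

4

Write each in binary and XOR column by column:
  101  (5)
  001  (1)
  ---
  100  (4)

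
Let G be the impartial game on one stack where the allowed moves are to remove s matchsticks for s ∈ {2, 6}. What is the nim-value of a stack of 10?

1

Compute g(0), g(1), … for moves {2, 6}:
g(0) = mex{} = 0
g(1) = mex{} = 0
g(2) = mex{0} = 1
g(3) = mex{0} = 1
g(4) = mex{1} = 0
g(5) = mex{1} = 0
g(6) = mex{0} = 1
g(7) = mex{0} = 1
g(8) = mex{1} = 0
g(9) = mex{1} = 0
g(10) = mex{0} = 1
So g(10) = 1.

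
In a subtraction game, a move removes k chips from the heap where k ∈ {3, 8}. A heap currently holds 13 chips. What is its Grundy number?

0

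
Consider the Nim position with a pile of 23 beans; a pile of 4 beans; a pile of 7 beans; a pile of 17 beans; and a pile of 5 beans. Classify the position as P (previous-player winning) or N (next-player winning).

Compute the nim-sum pairwise:
23 XOR 4 = 19
19 XOR 7 = 20
20 XOR 17 = 5
5 XOR 5 = 0
The nim-sum is 0, so this is a P-position: the player to move is in a losing position under optimal play.

P-position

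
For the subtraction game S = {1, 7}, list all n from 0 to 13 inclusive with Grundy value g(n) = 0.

Grundy values for subtraction set {1, 7}:
k:     0  1  2  3  4  5  6  7  8  9 10 11 12 13
g(k):  0  1  0  1  0  1  0  1  0  1  0  1  0  1
The P-positions (g = 0) in 0..13 are 0, 2, 4, 6, 8, 10, 12.

0, 2, 4, 6, 8, 10, 12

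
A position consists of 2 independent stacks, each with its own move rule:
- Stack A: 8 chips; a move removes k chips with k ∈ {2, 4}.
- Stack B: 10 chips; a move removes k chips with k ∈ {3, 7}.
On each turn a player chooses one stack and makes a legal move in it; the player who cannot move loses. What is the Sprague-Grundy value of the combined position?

Build the Grundy sequence for stack A with g(k) = mex{g(k−s) : s ∈ {2, 4}, s ≤ k}:
g(0) = mex{} = 0
g(1) = mex{} = 0
g(2) = mex{0} = 1
g(3) = mex{0} = 1
g(4) = mex{0,1} = 2
g(5) = mex{0,1} = 2
g(6) = mex{1,2} = 0
g(7) = mex{1,2} = 0
g(8) = mex{0,2} = 1
So g(8) = 1.
For stack B, compute g(0), g(1), … with moves {3, 7}:
g(0) = mex{} = 0
g(1) = mex{} = 0
g(2) = mex{} = 0
g(3) = mex{0} = 1
g(4) = mex{0} = 1
g(5) = mex{0} = 1
g(6) = mex{1} = 0
g(7) = mex{0,1} = 2
g(8) = mex{0,1} = 2
g(9) = mex{0} = 1
g(10) = mex{1,2} = 0
So g(10) = 0.
By the Sprague-Grundy theorem, the Grundy value of a sum of independent games is the XOR of the component values.
Combined value = 1 ⊕ 0 = 1.

1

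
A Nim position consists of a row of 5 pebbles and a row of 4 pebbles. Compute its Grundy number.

1

Nim-sum: 5 XOR 4 = 1.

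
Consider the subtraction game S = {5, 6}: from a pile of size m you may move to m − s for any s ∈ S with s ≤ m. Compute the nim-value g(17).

Build the Grundy sequence with g(k) = mex{g(k−s) : s ∈ {5, 6}, s ≤ k}:
k:     0  1  2  3  4  5  6  7  8  9 10 11 12 13 14 15 16 17
g(k):  0  0  0  0  0  1  1  1  1  1  2  0  0  0  0  0  1  1
So g(17) = 1.

1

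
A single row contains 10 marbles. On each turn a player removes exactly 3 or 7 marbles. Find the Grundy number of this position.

0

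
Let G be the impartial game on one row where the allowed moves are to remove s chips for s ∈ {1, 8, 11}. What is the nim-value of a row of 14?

Build the Grundy sequence with g(k) = mex{g(k−s) : s ∈ {1, 8, 11}, s ≤ k}:
g(0) = mex{} = 0
g(1) = mex{0} = 1
g(2) = mex{1} = 0
g(3) = mex{0} = 1
g(4) = mex{1} = 0
g(5) = mex{0} = 1
g(6) = mex{1} = 0
g(7) = mex{0} = 1
g(8) = mex{0,1} = 2
g(9) = mex{1,2} = 0
g(10) = mex{0} = 1
g(11) = mex{0,1} = 2
g(12) = mex{0,1,2} = 3
g(13) = mex{0,1,3} = 2
g(14) = mex{0,1,2} = 3
So g(14) = 3.

3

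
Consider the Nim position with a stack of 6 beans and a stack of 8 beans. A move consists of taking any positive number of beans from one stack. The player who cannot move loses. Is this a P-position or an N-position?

N-position

Nim-sum: 6 ⊕ 8 = 14.
The nim-sum is 14 ≠ 0, so this is an N-position: the player to move can win.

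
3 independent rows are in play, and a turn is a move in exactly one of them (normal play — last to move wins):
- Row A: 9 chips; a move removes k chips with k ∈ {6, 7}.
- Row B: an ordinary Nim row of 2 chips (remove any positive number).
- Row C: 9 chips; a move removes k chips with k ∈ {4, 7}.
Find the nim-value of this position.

1

Grundy values for row A (subtraction set {6, 7}):
k:     0  1  2  3  4  5  6  7  8  9
g(k):  0  0  0  0  0  0  1  1  1  1
So g(9) = 1.
Row B is a plain Nim row of size 2, so its Grundy value is 2.
Build the Grundy sequence for row C with g(k) = mex{g(k−s) : s ∈ {4, 7}, s ≤ k}:
g(0) = mex{} = 0
g(1) = mex{} = 0
g(2) = mex{} = 0
g(3) = mex{} = 0
g(4) = mex{0} = 1
g(5) = mex{0} = 1
g(6) = mex{0} = 1
g(7) = mex{0} = 1
g(8) = mex{0,1} = 2
g(9) = mex{0,1} = 2
So g(9) = 2.
By the Sprague-Grundy theorem, the Grundy value of a sum of independent games is the XOR of the component values.
Combined value = 1 XOR 2 XOR 2 = 1.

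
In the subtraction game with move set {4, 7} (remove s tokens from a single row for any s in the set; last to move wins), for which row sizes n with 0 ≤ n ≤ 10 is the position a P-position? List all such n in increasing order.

0, 1, 2, 3

Compute g(0), g(1), … for moves {4, 7}:
k:     0  1  2  3  4  5  6  7  8  9 10
g(k):  0  0  0  0  1  1  1  1  2  2  2
The P-positions (g = 0) in 0..10 are 0, 1, 2, 3.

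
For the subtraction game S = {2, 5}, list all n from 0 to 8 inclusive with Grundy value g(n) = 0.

0, 1, 4, 7, 8

Grundy values for subtraction set {2, 5}:
g(0) = mex{} = 0
g(1) = mex{} = 0
g(2) = mex{0} = 1
g(3) = mex{0} = 1
g(4) = mex{1} = 0
g(5) = mex{0,1} = 2
g(6) = mex{0} = 1
g(7) = mex{1,2} = 0
g(8) = mex{1} = 0
The P-positions (g = 0) in 0..8 are 0, 1, 4, 7, 8.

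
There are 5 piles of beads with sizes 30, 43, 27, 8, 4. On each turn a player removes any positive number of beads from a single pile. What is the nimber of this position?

34

Compute the nim-sum pairwise:
30 ⊕ 43 = 53
53 ⊕ 27 = 46
46 ⊕ 8 = 38
38 ⊕ 4 = 34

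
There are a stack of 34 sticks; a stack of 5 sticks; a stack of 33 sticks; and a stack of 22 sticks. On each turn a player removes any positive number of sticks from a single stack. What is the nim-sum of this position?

16

Nim-sum: 34 XOR 5 XOR 33 XOR 22 = 16.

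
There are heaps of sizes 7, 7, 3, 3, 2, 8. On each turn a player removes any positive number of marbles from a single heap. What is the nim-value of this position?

10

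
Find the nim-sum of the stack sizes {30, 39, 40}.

17

Write each in binary and XOR column by column:
  011110  (30)
  100111  (39)
  101000  (40)
  ------
  010001  (17)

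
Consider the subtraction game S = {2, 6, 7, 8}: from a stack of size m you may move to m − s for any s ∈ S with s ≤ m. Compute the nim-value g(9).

2

Compute g(0), g(1), … for moves {2, 6, 7, 8}:
k:     0  1  2  3  4  5  6  7  8  9
g(k):  0  0  1  1  0  0  1  1  2  2
So g(9) = 2.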